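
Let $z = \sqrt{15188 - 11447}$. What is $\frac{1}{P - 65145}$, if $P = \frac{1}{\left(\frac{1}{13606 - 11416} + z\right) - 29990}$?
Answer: $- \frac{2081549110184088433}{135602516852350837099515} + \frac{21316 \sqrt{3741}}{81361510111410502259709} \approx -1.535 \cdot 10^{-5}$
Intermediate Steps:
$z = \sqrt{3741} \approx 61.164$
$P = \frac{1}{- \frac{65678099}{2190} + \sqrt{3741}}$ ($P = \frac{1}{\left(\frac{1}{13606 - 11416} + \sqrt{3741}\right) - 29990} = \frac{1}{\left(\frac{1}{2190} + \sqrt{3741}\right) - 29990} = \frac{1}{- \frac{65678099}{2190} + \sqrt{3741}} \approx -3.3413 \cdot 10^{-5}$)
$\frac{1}{P - 65145} = \frac{1}{\left(- \frac{143835036810}{4313594746043701} - \frac{4796100 \sqrt{3741}}{4313594746043701}\right) - 65145} = \frac{1}{- \frac{281009129874851938455}{4313594746043701} - \frac{4796100 \sqrt{3741}}{4313594746043701}}$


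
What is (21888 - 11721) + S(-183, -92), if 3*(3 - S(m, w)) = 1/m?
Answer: 5583331/549 ≈ 10170.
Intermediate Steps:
S(m, w) = 3 - 1/(3*m)
(21888 - 11721) + S(-183, -92) = (21888 - 11721) + (3 - ⅓/(-183)) = 10167 + (3 - ⅓*(-1/183)) = 10167 + (3 + 1/549) = 10167 + 1648/549 = 5583331/549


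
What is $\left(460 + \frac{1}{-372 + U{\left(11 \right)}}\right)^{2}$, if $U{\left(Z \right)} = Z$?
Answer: $\frac{27575591481}{130321} \approx 2.116 \cdot 10^{5}$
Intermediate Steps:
$\left(460 + \frac{1}{-372 + U{\left(11 \right)}}\right)^{2} = \left(460 + \frac{1}{-372 + 11}\right)^{2} = \left(460 + \frac{1}{-361}\right)^{2} = \left(460 - \frac{1}{361}\right)^{2} = \left(\frac{166059}{361}\right)^{2} = \frac{27575591481}{130321}$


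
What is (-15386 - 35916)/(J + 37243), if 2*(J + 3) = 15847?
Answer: -102604/90327 ≈ -1.1359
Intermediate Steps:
J = 15841/2 (J = -3 + (½)*15847 = -3 + 15847/2 = 15841/2 ≈ 7920.5)
(-15386 - 35916)/(J + 37243) = (-15386 - 35916)/(15841/2 + 37243) = -51302/90327/2 = -51302*2/90327 = -102604/90327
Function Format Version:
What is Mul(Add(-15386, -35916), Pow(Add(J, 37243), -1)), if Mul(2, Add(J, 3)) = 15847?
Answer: Rational(-102604, 90327) ≈ -1.1359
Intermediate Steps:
J = Rational(15841, 2) (J = Add(-3, Mul(Rational(1, 2), 15847)) = Add(-3, Rational(15847, 2)) = Rational(15841, 2) ≈ 7920.5)
Mul(Add(-15386, -35916), Pow(Add(J, 37243), -1)) = Mul(Add(-15386, -35916), Pow(Add(Rational(15841, 2), 37243), -1)) = Mul(-51302, Pow(Rational(90327, 2), -1)) = Mul(-51302, Rational(2, 90327)) = Rational(-102604, 90327)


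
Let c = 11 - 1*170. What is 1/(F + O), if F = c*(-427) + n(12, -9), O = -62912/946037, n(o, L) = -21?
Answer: 946037/64209360352 ≈ 1.4734e-5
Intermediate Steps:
O = -62912/946037 (O = -62912*1/946037 = -62912/946037 ≈ -0.066501)
c = -159 (c = 11 - 170 = -159)
F = 67872 (F = -159*(-427) - 21 = 67893 - 21 = 67872)
1/(F + O) = 1/(67872 - 62912/946037) = 1/(64209360352/946037) = 946037/64209360352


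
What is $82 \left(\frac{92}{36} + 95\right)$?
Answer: $\frac{71996}{9} \approx 7999.6$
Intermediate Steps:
$82 \left(\frac{92}{36} + 95\right) = 82 \left(92 \cdot \frac{1}{36} + 95\right) = 82 \left(\frac{23}{9} + 95\right) = 82 \cdot \frac{878}{9} = \frac{71996}{9}$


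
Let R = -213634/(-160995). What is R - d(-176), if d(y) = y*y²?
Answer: 877708890754/160995 ≈ 5.4518e+6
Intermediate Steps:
d(y) = y³
R = 213634/160995 (R = -213634*(-1/160995) = 213634/160995 ≈ 1.3270)
R - d(-176) = 213634/160995 - 1*(-176)³ = 213634/160995 - 1*(-5451776) = 213634/160995 + 5451776 = 877708890754/160995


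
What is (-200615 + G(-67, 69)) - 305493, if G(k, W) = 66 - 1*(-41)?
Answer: -506001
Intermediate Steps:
G(k, W) = 107 (G(k, W) = 66 + 41 = 107)
(-200615 + G(-67, 69)) - 305493 = (-200615 + 107) - 305493 = -200508 - 305493 = -506001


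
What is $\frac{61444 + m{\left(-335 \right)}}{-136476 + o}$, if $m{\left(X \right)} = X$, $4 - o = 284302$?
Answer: $- \frac{61109}{420774} \approx -0.14523$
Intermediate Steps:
$o = -284298$ ($o = 4 - 284302 = -284298$)
$\frac{61444 + m{\left(-335 \right)}}{-136476 + o} = \frac{61444 - 335}{-136476 - 284298} = \frac{61109}{-420774} = 61109 \left(- \frac{1}{420774}\right) = - \frac{61109}{420774}$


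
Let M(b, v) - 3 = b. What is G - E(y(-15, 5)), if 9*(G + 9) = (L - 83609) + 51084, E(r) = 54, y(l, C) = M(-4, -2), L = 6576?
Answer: -26516/9 ≈ -2946.2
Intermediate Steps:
M(b, v) = 3 + b
y(l, C) = -1 (y(l, C) = 3 - 4 = -1)
G = -26030/9 (G = -9 + ((6576 - 83609) + 51084)/9 = -9 + (-77033 + 51084)/9 = -9 + (⅑)*(-25949) = -9 - 25949/9 = -26030/9 ≈ -2892.2)
G - E(y(-15, 5)) = -26030/9 - 1*54 = -26030/9 - 54 = -26516/9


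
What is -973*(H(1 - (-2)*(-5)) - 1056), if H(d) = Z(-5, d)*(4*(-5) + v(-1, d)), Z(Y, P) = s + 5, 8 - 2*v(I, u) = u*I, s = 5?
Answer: 1226953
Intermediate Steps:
v(I, u) = 4 - I*u/2 (v(I, u) = 4 - u*I/2 = 4 - I*u/2)
Z(Y, P) = 10 (Z(Y, P) = 5 + 5 = 10)
H(d) = -160 + 5*d (H(d) = 10*(4*(-5) + (4 - 1/2*(-1)*d)) = 10*(-20 + (4 + d/2)) = 10*(-16 + d/2) = -160 + 5*d)
-973*(H(1 - (-2)*(-5)) - 1056) = -973*((-160 + 5*(1 - (-2)*(-5))) - 1056) = -973*((-160 + 5*(1 - 1*10)) - 1056) = -973*((-160 + 5*(1 - 10)) - 1056) = -973*((-160 + 5*(-9)) - 1056) = -973*((-160 - 45) - 1056) = -973*(-205 - 1056) = -973*(-1261) = 1226953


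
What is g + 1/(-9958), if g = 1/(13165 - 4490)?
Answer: 1283/86385650 ≈ 1.4852e-5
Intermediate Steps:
g = 1/8675 ≈ 0.00011527
g + 1/(-9958) = 1/8675 + 1/(-9958) = 1/8675 - 1/9958 = 1283/86385650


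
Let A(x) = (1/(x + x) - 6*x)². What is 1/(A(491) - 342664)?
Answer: 964324/8038842087705 ≈ 1.1996e-7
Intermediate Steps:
A(x) = (1/(2*x) - 6*x)²
1/(A(491) - 342664) = 1/((¼)*(-1 + 12*491²)²/491² - 342664) = 1/((¼)*(1/241081)*(-1 + 12*241081)² - 342664) = 1/((¼)*(1/241081)*(-1 + 2892972)² - 342664) = 1/((¼)*(1/241081)*2892971² - 342664) = 1/((¼)*(1/241081)*8369281206841 - 342664) = 1/(8369281206841/964324 - 342664) = 1/(8038842087705/964324) = 964324/8038842087705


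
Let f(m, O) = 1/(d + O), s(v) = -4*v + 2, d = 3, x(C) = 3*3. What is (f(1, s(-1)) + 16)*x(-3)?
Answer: 145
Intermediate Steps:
x(C) = 9
s(v) = 2 - 4*v
f(m, O) = 1/(3 + O)
(f(1, s(-1)) + 16)*x(-3) = (1/(3 + (2 - 4*(-1))) + 16)*9 = (1/(3 + (2 + 4)) + 16)*9 = (1/(3 + 6) + 16)*9 = (1/9 + 16)*9 = (⅑ + 16)*9 = (145/9)*9 = 145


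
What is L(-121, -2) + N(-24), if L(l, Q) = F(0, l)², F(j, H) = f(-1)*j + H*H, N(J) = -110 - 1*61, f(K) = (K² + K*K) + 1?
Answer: 214358710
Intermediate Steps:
f(K) = 1 + 2*K² (f(K) = (K² + K²) + 1 = 2*K² + 1 = 1 + 2*K²)
N(J) = -171 (N(J) = -110 - 61 = -171)
F(j, H) = H² + 3*j (F(j, H) = (1 + 2*(-1)²)*j + H*H = (1 + 2*1)*j + H² = (1 + 2)*j + H² = 3*j + H² = H² + 3*j)
L(l, Q) = l⁴ (L(l, Q) = (l² + 3*0)² = (l² + 0)² = (l²)² = l⁴)
L(-121, -2) + N(-24) = (-121)⁴ - 171 = 214358881 - 171 = 214358710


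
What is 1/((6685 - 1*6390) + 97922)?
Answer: 1/98217 ≈ 1.0182e-5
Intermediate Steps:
1/((6685 - 1*6390) + 97922) = 1/((6685 - 6390) + 97922) = 1/(295 + 97922) = 1/98217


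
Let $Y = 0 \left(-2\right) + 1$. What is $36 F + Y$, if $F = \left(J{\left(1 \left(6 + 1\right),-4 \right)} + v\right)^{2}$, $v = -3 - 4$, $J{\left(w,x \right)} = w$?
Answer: $1$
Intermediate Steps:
$v = -7$ ($v = -3 - 4 = -7$)
$Y = 1$ ($Y = 0 + 1 = 1$)
$F = 0$ ($F = \left(1 \left(6 + 1\right) - 7\right)^{2} = \left(1 \cdot 7 - 7\right)^{2} = \left(7 - 7\right)^{2} = 0^{2} = 0$)
$36 F + Y = 36 \cdot 0 + 1 = 0 + 1 = 1$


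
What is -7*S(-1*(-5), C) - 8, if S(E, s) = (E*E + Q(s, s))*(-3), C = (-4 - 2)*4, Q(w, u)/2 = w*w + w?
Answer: 23701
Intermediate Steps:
Q(w, u) = 2*w + 2*w² (Q(w, u) = 2*(w*w + w) = 2*(w² + w) = 2*(w + w²) = 2*w + 2*w²)
C = -24 (C = -6*4 = -24)
S(E, s) = -3*E² - 6*s*(1 + s) (S(E, s) = (E*E + 2*s*(1 + s))*(-3) = (E² + 2*s*(1 + s))*(-3) = -3*E² - 6*s*(1 + s))
-7*S(-1*(-5), C) - 8 = -7*(-3*(-1*(-5))² - 6*(-24)*(1 - 24)) - 8 = -7*(-3*5² - 6*(-24)*(-23)) - 8 = -7*(-3*25 - 3312) - 8 = -7*(-75 - 3312) - 8 = -7*(-3387) - 8 = 23709 - 8 = 23701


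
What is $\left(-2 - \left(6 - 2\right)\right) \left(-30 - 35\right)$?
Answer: $390$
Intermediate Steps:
$\left(-2 - \left(6 - 2\right)\right) \left(-30 - 35\right) = \left(-2 - 4\right) \left(-65\right) = \left(-6\right) \left(-65\right) = 390$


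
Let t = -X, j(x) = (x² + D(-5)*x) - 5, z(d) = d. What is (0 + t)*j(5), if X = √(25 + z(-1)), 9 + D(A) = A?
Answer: 100*√6 ≈ 244.95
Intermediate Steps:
D(A) = -9 + A
j(x) = -5 + x² - 14*x (j(x) = (x² + (-9 - 5)*x) - 5 = (x² - 14*x) - 5 = -5 + x² - 14*x)
X = 2*√6 (X = √(25 - 1) = √24 = 2*√6 ≈ 4.8990)
t = -2*√6 ≈ -4.8990
(0 + t)*j(5) = (0 - 2*√6)*(-5 + 5² - 14*5) = (-2*√6)*(-5 + 25 - 70) = -2*√6*(-50) = 100*√6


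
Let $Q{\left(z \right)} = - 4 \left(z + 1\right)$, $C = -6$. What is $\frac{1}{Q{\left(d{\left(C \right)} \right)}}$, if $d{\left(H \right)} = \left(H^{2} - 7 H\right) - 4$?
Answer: $- \frac{1}{300} \approx -0.0033333$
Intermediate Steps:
$d{\left(H \right)} = -4 + H^{2} - 7 H$
$Q{\left(z \right)} = -4 - 4 z$ ($Q{\left(z \right)} = - 4 \left(1 + z\right) = -4 - 4 z$)
$\frac{1}{Q{\left(d{\left(C \right)} \right)}} = \frac{1}{-4 - 4 \left(-4 + \left(-6\right)^{2} - -42\right)} = \frac{1}{-4 - 4 \left(-4 + 36 + 42\right)} = \frac{1}{-4 - 296} = \frac{1}{-300} = - \frac{1}{300}$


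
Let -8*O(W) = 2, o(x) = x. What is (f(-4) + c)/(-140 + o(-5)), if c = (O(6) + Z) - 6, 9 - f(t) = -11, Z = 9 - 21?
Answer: -7/580 ≈ -0.012069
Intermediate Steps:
O(W) = -¼ (O(W) = -⅛*2 = -¼)
Z = -12
f(t) = 20 (f(t) = 9 - 1*(-11) = 9 + 11 = 20)
c = -73/4 (c = (-¼ - 12) - 6 = -49/4 - 6 = -73/4 ≈ -18.250)
(f(-4) + c)/(-140 + o(-5)) = (20 - 73/4)/(-140 - 5) = (7/4)/(-145) = -1/145*7/4 = -7/580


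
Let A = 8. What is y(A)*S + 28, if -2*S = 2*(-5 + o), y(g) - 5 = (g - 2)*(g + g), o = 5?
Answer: 28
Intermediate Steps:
y(g) = 5 + 2*g*(-2 + g) (y(g) = 5 + (g - 2)*(g + g) = 5 + (-2 + g)*(2*g) = 5 + 2*g*(-2 + g))
S = 0 (S = -(-5 + 5) = -0 = -1/2*0 = 0)
y(A)*S + 28 = (5 - 4*8 + 2*8**2)*0 + 28 = (5 - 32 + 2*64)*0 + 28 = (5 - 32 + 128)*0 + 28 = 101*0 + 28 = 0 + 28 = 28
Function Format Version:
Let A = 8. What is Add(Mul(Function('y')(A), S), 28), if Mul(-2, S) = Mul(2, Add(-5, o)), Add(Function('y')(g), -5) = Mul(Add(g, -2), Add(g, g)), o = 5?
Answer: 28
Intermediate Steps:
Function('y')(g) = Add(5, Mul(2, g, Add(-2, g))) (Function('y')(g) = Add(5, Mul(Add(g, -2), Add(g, g))) = Add(5, Mul(Add(-2, g), Mul(2, g))) = Add(5, Mul(2, g, Add(-2, g))))
S = 0 (S = Mul(Rational(-1, 2), Mul(2, Add(-5, 5))) = Mul(Rational(-1, 2), Mul(2, 0)) = Mul(Rational(-1, 2), 0) = 0)
Add(Mul(Function('y')(A), S), 28) = Add(Mul(Add(5, Mul(-4, 8), Mul(2, Pow(8, 2))), 0), 28) = Add(Mul(Add(5, -32, Mul(2, 64)), 0), 28) = Add(Mul(Add(5, -32, 128), 0), 28) = Add(Mul(101, 0), 28) = Add(0, 28) = 28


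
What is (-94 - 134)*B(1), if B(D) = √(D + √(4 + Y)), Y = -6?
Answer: -228*√(1 + I*√2) ≈ -266.48 - 137.94*I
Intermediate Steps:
B(D) = √(D + I*√2) (B(D) = √(D + √(4 - 6)) = √(D + √(-2)) = √(D + I*√2))
(-94 - 134)*B(1) = (-94 - 134)*√(1 + I*√2) = -228*√(1 + I*√2)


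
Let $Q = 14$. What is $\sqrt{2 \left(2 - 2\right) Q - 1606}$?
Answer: $i \sqrt{1606} \approx 40.075 i$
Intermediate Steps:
$\sqrt{2 \left(2 - 2\right) Q - 1606} = \sqrt{2 \left(2 - 2\right) 14 - 1606} = \sqrt{2 \cdot 0 \cdot 14 - 1606} = \sqrt{0 \cdot 14 - 1606} = \sqrt{0 - 1606} = \sqrt{-1606} = i \sqrt{1606}$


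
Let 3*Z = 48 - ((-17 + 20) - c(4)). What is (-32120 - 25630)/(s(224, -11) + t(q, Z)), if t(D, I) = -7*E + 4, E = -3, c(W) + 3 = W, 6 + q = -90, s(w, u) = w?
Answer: -19250/83 ≈ -231.93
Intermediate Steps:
q = -96 (q = -6 - 90 = -96)
c(W) = -3 + W
Z = 46/3 (Z = (48 - ((-17 + 20) - (-3 + 4)))/3 = (48 - (3 - 1*1))/3 = (48 - (3 - 1))/3 = (48 - 1*2)/3 = (48 - 2)/3 = (⅓)*46 = 46/3 ≈ 15.333)
t(D, I) = 25 (t(D, I) = -7*(-3) + 4 = 21 + 4 = 25)
(-32120 - 25630)/(s(224, -11) + t(q, Z)) = (-32120 - 25630)/(224 + 25) = -57750/249 = -57750*1/249 = -19250/83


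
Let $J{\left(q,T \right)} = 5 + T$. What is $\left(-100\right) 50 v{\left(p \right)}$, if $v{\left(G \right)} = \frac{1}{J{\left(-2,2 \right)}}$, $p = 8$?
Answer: $- \frac{5000}{7} \approx -714.29$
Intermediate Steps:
$v{\left(G \right)} = \frac{1}{7}$ ($v{\left(G \right)} = \frac{1}{5 + 2} = \frac{1}{7}$)
$\left(-100\right) 50 v{\left(p \right)} = \left(-100\right) 50 \cdot \frac{1}{7} = \left(-5000\right) \frac{1}{7} = - \frac{5000}{7}$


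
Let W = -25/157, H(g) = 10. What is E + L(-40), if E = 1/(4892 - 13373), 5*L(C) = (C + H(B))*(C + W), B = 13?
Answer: 320836073/1331517 ≈ 240.96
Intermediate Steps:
W = -25/157 (W = -25*1/157 = -25/157 ≈ -0.15924)
L(C) = (10 + C)*(-25/157 + C)/5 (L(C) = ((C + 10)*(C - 25/157))/5 = ((10 + C)*(-25/157 + C))/5 = (10 + C)*(-25/157 + C)/5)
E = -1/8481 (E = 1/(-8481) = -1/8481 ≈ -0.00011791)
E + L(-40) = -1/8481 + (-50/157 + (1/5)*(-40)**2 + (309/157)*(-40)) = -1/8481 + (-50/157 + (1/5)*1600 - 12360/157) = -1/8481 + (-50/157 + 320 - 12360/157) = -1/8481 + 37830/157 = 320836073/1331517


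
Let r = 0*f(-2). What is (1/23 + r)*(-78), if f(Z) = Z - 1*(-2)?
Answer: -78/23 ≈ -3.3913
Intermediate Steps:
f(Z) = 2 + Z (f(Z) = Z + 2 = 2 + Z)
r = 0 (r = 0*(2 - 2) = 0*0 = 0)
(1/23 + r)*(-78) = (1/23 + 0)*(-78) = (1/23)*(-78) = -78/23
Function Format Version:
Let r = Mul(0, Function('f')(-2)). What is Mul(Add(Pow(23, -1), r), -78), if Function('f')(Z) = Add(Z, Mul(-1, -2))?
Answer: Rational(-78, 23) ≈ -3.3913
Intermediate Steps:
Function('f')(Z) = Add(2, Z) (Function('f')(Z) = Add(Z, 2) = Add(2, Z))
r = 0 (r = Mul(0, Add(2, -2)) = Mul(0, 0) = 0)
Mul(Add(Pow(23, -1), r), -78) = Mul(Add(Pow(23, -1), 0), -78) = Mul(Add(Rational(1, 23), 0), -78) = Mul(Rational(1, 23), -78) = Rational(-78, 23)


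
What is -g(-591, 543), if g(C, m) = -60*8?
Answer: 480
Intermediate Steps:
g(C, m) = -480
-g(-591, 543) = -1*(-480) = 480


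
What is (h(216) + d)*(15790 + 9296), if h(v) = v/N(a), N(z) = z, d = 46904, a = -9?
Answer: 1176031680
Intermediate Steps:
h(v) = -v/9 (h(v) = v/(-9) = v*(-1/9) = -v/9)
(h(216) + d)*(15790 + 9296) = (-1/9*216 + 46904)*(15790 + 9296) = (-24 + 46904)*25086 = 46880*25086 = 1176031680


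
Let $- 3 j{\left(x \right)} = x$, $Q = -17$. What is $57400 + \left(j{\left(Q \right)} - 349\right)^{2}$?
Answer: $\frac{1577500}{9} \approx 1.7528 \cdot 10^{5}$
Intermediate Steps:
$j{\left(x \right)} = - \frac{x}{3}$
$57400 + \left(j{\left(Q \right)} - 349\right)^{2} = 57400 + \left(\left(- \frac{1}{3}\right) \left(-17\right) - 349\right)^{2} = 57400 + \left(\frac{17}{3} - 349\right)^{2} = 57400 + \left(- \frac{1030}{3}\right)^{2} = 57400 + \frac{1060900}{9} = \frac{1577500}{9}$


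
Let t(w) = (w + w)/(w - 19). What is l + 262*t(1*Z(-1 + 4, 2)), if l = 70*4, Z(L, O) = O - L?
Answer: 1531/5 ≈ 306.20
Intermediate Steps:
l = 280
t(w) = 2*w/(-19 + w) (t(w) = (2*w)/(-19 + w) = 2*w/(-19 + w))
l + 262*t(1*Z(-1 + 4, 2)) = 280 + 262*(2*(1*(2 - (-1 + 4)))/(-19 + 1*(2 - (-1 + 4)))) = 280 + 262*(2*(1*(2 - 1*3))/(-19 + 1*(2 - 1*3))) = 280 + 262*(2*(1*(2 - 3))/(-19 + 1*(2 - 3))) = 280 + 262*(2*(1*(-1))/(-19 + 1*(-1))) = 280 + 262*(2*(-1)/(-19 - 1)) = 280 + 262*(2*(-1)/(-20)) = 280 + 262*(2*(-1)*(-1/20)) = 280 + 262*(⅒) = 280 + 131/5 = 1531/5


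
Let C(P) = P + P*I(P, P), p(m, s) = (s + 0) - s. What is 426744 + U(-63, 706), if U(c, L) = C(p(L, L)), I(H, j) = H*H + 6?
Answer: 426744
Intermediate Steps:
I(H, j) = 6 + H**2 (I(H, j) = H**2 + 6 = 6 + H**2)
p(m, s) = 0 (p(m, s) = s - s = 0)
C(P) = P + P*(6 + P**2)
U(c, L) = 0 (U(c, L) = 0*(7 + 0**2) = 0*(7 + 0) = 0*7 = 0)
426744 + U(-63, 706) = 426744 + 0 = 426744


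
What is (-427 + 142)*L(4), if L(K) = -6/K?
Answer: 855/2 ≈ 427.50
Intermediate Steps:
(-427 + 142)*L(4) = (-427 + 142)*(-6/4) = -(-1710)/4 = -285*(-3/2) = 855/2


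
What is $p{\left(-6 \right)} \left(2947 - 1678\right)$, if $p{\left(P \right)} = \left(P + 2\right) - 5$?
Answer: $-11421$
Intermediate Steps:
$p{\left(P \right)} = -3 + P$ ($p{\left(P \right)} = \left(2 + P\right) - 5 = -3 + P$)
$p{\left(-6 \right)} \left(2947 - 1678\right) = \left(-3 - 6\right) \left(2947 - 1678\right) = - 9 \left(2947 - 1678\right) = \left(-9\right) 1269 = -11421$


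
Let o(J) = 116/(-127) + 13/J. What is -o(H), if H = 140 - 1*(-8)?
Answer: 15517/18796 ≈ 0.82555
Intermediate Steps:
H = 148 (H = 140 + 8 = 148)
o(J) = -116/127 + 13/J (o(J) = 116*(-1/127) + 13/J = -116/127 + 13/J)
-o(H) = -(-116/127 + 13/148) = -1*(-15517/18796) = 15517/18796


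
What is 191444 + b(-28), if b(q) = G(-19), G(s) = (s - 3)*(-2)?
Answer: 191488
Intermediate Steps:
G(s) = 6 - 2*s (G(s) = (-3 + s)*(-2) = 6 - 2*s)
b(q) = 44 (b(q) = 6 - 2*(-19) = 6 + 38 = 44)
191444 + b(-28) = 191444 + 44 = 191488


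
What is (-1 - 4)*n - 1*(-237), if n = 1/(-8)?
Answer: 1901/8 ≈ 237.63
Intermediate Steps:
n = -⅛ ≈ -0.12500
(-1 - 4)*n - 1*(-237) = (-1 - 4)*(-⅛) - 1*(-237) = -5*(-⅛) + 237 = 5/8 + 237 = 1901/8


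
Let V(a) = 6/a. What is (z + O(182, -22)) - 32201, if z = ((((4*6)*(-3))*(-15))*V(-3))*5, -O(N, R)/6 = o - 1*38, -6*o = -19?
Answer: -42792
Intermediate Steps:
o = 19/6 (o = -⅙*(-19) = 19/6 ≈ 3.1667)
O(N, R) = 209 (O(N, R) = -6*(19/6 - 1*38) = -6*(19/6 - 38) = -6*(-209/6) = 209)
z = -10800 (z = ((((4*6)*(-3))*(-15))*(6/(-3)))*5 = (((24*(-3))*(-15))*(6*(-⅓)))*5 = (-72*(-15)*(-2))*5 = (1080*(-2))*5 = -2160*5 = -10800)
(z + O(182, -22)) - 32201 = (-10800 + 209) - 32201 = -10591 - 32201 = -42792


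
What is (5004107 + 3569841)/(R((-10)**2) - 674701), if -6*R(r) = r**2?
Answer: -25721844/2029103 ≈ -12.676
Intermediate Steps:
R(r) = -r**2/6
(5004107 + 3569841)/(R((-10)**2) - 674701) = (5004107 + 3569841)/(-((-10)**2)**2/6 - 674701) = 8573948/(-1/6*100**2 - 674701) = 8573948/(-1/6*10000 - 674701) = 8573948/(-5000/3 - 674701) = 8573948/(-2029103/3) = 8573948*(-3/2029103) = -25721844/2029103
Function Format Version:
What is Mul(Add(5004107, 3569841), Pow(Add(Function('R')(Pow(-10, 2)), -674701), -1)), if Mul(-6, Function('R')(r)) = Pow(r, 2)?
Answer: Rational(-25721844, 2029103) ≈ -12.676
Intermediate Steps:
Function('R')(r) = Mul(Rational(-1, 6), Pow(r, 2))
Mul(Add(5004107, 3569841), Pow(Add(Function('R')(Pow(-10, 2)), -674701), -1)) = Mul(Add(5004107, 3569841), Pow(Add(Mul(Rational(-1, 6), Pow(Pow(-10, 2), 2)), -674701), -1)) = Mul(8573948, Pow(Add(Mul(Rational(-1, 6), Pow(100, 2)), -674701), -1)) = Mul(8573948, Pow(Add(Mul(Rational(-1, 6), 10000), -674701), -1)) = Mul(8573948, Pow(Add(Rational(-5000, 3), -674701), -1)) = Mul(8573948, Pow(Rational(-2029103, 3), -1)) = Mul(8573948, Rational(-3, 2029103)) = Rational(-25721844, 2029103)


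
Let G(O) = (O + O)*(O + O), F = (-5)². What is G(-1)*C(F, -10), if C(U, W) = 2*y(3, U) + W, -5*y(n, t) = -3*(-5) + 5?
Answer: -72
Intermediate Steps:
y(n, t) = -4 (y(n, t) = -(-3*(-5) + 5)/5 = -(15 + 5)/5 = -⅕*20 = -4)
F = 25
C(U, W) = -8 + W (C(U, W) = 2*(-4) + W = -8 + W)
G(O) = 4*O² (G(O) = (2*O)*(2*O) = 4*O²)
G(-1)*C(F, -10) = (4*(-1)²)*(-8 - 10) = (4*1)*(-18) = 4*(-18) = -72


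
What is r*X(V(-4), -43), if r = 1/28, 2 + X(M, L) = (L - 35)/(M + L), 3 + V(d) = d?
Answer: -11/700 ≈ -0.015714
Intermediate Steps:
V(d) = -3 + d
X(M, L) = -2 + (-35 + L)/(L + M) (X(M, L) = -2 + (L - 35)/(M + L) = -2 + (-35 + L)/(L + M))
r = 1/28 ≈ 0.035714
r*X(V(-4), -43) = ((-35 - 1*(-43) - 2*(-3 - 4))/(-43 + (-3 - 4)))/28 = ((-35 + 43 - 2*(-7))/(-43 - 7))/28 = ((-35 + 43 + 14)/(-50))/28 = (-1/50*22)/28 = (1/28)*(-11/25) = -11/700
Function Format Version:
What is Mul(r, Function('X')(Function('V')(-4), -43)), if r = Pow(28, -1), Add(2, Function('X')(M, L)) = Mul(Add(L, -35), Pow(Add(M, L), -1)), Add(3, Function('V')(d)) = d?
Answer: Rational(-11, 700) ≈ -0.015714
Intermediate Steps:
Function('V')(d) = Add(-3, d)
Function('X')(M, L) = Add(-2, Mul(Pow(Add(L, M), -1), Add(-35, L))) (Function('X')(M, L) = Add(-2, Mul(Add(L, -35), Pow(Add(M, L), -1))) = Add(-2, Mul(Add(-35, L), Pow(Add(L, M), -1))) = Add(-2, Mul(Pow(Add(L, M), -1), Add(-35, L))))
r = Rational(1, 28) ≈ 0.035714
Mul(r, Function('X')(Function('V')(-4), -43)) = Mul(Rational(1, 28), Mul(Pow(Add(-43, Add(-3, -4)), -1), Add(-35, Mul(-1, -43), Mul(-2, Add(-3, -4))))) = Mul(Rational(1, 28), Mul(Pow(Add(-43, -7), -1), Add(-35, 43, Mul(-2, -7)))) = Mul(Rational(1, 28), Mul(Pow(-50, -1), Add(-35, 43, 14))) = Mul(Rational(1, 28), Mul(Rational(-1, 50), 22)) = Mul(Rational(1, 28), Rational(-11, 25)) = Rational(-11, 700)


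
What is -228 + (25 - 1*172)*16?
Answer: -2580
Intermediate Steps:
-228 + (25 - 1*172)*16 = -228 + (25 - 172)*16 = -228 - 147*16 = -228 - 2352 = -2580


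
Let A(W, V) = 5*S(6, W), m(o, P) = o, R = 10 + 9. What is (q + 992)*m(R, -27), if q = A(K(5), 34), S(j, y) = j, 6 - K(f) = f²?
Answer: 19418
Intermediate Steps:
K(f) = 6 - f²
R = 19
A(W, V) = 30 (A(W, V) = 5*6 = 30)
q = 30
(q + 992)*m(R, -27) = (30 + 992)*19 = 1022*19 = 19418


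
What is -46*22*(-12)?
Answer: 12144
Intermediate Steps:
-46*22*(-12) = -1012*(-12) = 12144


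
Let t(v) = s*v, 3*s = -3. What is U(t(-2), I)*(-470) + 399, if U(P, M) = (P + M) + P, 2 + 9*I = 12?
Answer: -18029/9 ≈ -2003.2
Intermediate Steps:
I = 10/9 (I = -2/9 + (⅑)*12 = -2/9 + 4/3 = 10/9 ≈ 1.1111)
s = -1 (s = (⅓)*(-3) = -1)
t(v) = -v
U(P, M) = M + 2*P (U(P, M) = (M + P) + P = M + 2*P)
U(t(-2), I)*(-470) + 399 = (10/9 + 2*(-1*(-2)))*(-470) + 399 = (10/9 + 2*2)*(-470) + 399 = (10/9 + 4)*(-470) + 399 = (46/9)*(-470) + 399 = -21620/9 + 399 = -18029/9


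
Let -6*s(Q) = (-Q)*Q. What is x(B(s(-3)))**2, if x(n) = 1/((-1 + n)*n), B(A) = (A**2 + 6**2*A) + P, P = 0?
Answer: 256/2472575625 ≈ 1.0354e-7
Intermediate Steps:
s(Q) = Q**2/6 (s(Q) = -(-Q)*Q/6 = -(-1)*Q**2/6 = Q**2/6)
B(A) = A**2 + 36*A (B(A) = (A**2 + 6**2*A) + 0 = (A**2 + 36*A) + 0 = A**2 + 36*A)
x(n) = 1/(n*(-1 + n))
x(B(s(-3)))**2 = (1/(((((1/6)*(-3)**2)*(36 + (1/6)*(-3)**2)))*(-1 + ((1/6)*(-3)**2)*(36 + (1/6)*(-3)**2))))**2 = (1/(((((1/6)*9)*(36 + (1/6)*9)))*(-1 + ((1/6)*9)*(36 + (1/6)*9))))**2 = (1/(((3*(36 + 3/2)/2))*(-1 + 3*(36 + 3/2)/2)))**2 = (1/((((3/2)*(75/2)))*(-1 + (3/2)*(75/2))))**2 = (1/((225/4)*(-1 + 225/4)))**2 = (4/(225*(221/4)))**2 = ((4/225)*(4/221))**2 = (16/49725)**2 = 256/2472575625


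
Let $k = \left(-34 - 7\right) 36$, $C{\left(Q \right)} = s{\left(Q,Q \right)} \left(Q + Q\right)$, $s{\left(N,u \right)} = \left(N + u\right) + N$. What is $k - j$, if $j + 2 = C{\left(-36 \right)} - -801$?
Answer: $-10051$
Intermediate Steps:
$s{\left(N,u \right)} = u + 2 N$
$C{\left(Q \right)} = 6 Q^{2}$ ($C{\left(Q \right)} = \left(Q + 2 Q\right) \left(Q + Q\right) = 3 Q 2 Q = 6 Q^{2}$)
$j = 8575$ ($j = -2 + \left(6 \left(-36\right)^{2} - -801\right) = -2 + \left(6 \cdot 1296 + 801\right) = -2 + \left(7776 + 801\right) = -2 + 8577 = 8575$)
$k = -1476$ ($k = \left(-41\right) 36 = -1476$)
$k - j = -1476 - 8575 = -10051$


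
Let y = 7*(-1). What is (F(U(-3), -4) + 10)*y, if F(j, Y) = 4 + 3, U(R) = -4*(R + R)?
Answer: -119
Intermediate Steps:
U(R) = -8*R
F(j, Y) = 7
y = -7
(F(U(-3), -4) + 10)*y = (7 + 10)*(-7) = 17*(-7) = -119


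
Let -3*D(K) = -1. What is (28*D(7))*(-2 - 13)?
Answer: -140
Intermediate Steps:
D(K) = ⅓ (D(K) = -⅓*(-1) = ⅓)
(28*D(7))*(-2 - 13) = (28*(⅓))*(-2 - 13) = (28/3)*(-15) = -140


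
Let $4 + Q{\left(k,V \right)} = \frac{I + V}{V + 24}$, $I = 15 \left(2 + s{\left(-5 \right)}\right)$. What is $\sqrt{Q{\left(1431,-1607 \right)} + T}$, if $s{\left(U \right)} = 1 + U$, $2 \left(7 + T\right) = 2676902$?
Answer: $\frac{\sqrt{3353984664531}}{1583} \approx 1156.9$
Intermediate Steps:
$T = 1338444$ ($T = -7 + \frac{1}{2} \cdot 2676902 = -7 + 1338451 = 1338444$)
$I = -30$ ($I = 15 \left(2 + \left(1 - 5\right)\right) = 15 \left(2 - 4\right) = 15 \left(-2\right) = -30$)
$Q{\left(k,V \right)} = -4 + \frac{-30 + V}{24 + V}$ ($Q{\left(k,V \right)} = -4 + \frac{-30 + V}{V + 24} = -4 + \frac{-30 + V}{24 + V}$)
$\sqrt{Q{\left(1431,-1607 \right)} + T} = \sqrt{\frac{3 \left(-42 - -1607\right)}{24 - 1607} + 1338444} = \sqrt{\frac{3 \left(-42 + 1607\right)}{-1583} + 1338444} = \sqrt{3 \left(- \frac{1}{1583}\right) 1565 + 1338444} = \sqrt{- \frac{4695}{1583} + 1338444} = \sqrt{\frac{2118752157}{1583}} = \frac{\sqrt{3353984664531}}{1583}$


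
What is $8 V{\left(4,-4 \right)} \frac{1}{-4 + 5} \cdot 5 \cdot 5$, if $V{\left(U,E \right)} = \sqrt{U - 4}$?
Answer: $0$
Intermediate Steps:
$V{\left(U,E \right)} = \sqrt{-4 + U}$
$8 V{\left(4,-4 \right)} \frac{1}{-4 + 5} \cdot 5 \cdot 5 = 8 \sqrt{-4 + 4} \frac{1}{-4 + 5} \cdot 5 \cdot 5 = 8 \sqrt{0} \cdot 1^{-1} \cdot 5 \cdot 5 = 8 \cdot 0 \cdot 1 \cdot 5 \cdot 5 = 0 \cdot 5 \cdot 5 = 0 \cdot 25 = 0$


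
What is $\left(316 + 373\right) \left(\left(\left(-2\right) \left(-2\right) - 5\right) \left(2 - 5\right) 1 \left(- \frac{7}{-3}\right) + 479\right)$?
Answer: $334854$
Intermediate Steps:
$\left(316 + 373\right) \left(\left(\left(-2\right) \left(-2\right) - 5\right) \left(2 - 5\right) 1 \left(- \frac{7}{-3}\right) + 479\right) = 689 \left(\left(4 - 5\right) \left(\left(-3\right) 1\right) \left(\left(-7\right) \left(- \frac{1}{3}\right)\right) + 479\right) = 689 \left(\left(-1\right) \left(-3\right) \frac{7}{3} + 479\right) = 689 \left(3 \cdot \frac{7}{3} + 479\right) = 689 \left(7 + 479\right) = 689 \cdot 486 = 334854$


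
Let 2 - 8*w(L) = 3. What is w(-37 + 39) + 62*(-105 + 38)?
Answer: -33233/8 ≈ -4154.1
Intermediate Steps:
w(L) = -⅛ (w(L) = ¼ - ⅛*3 = ¼ - 3/8 = -⅛)
w(-37 + 39) + 62*(-105 + 38) = -⅛ + 62*(-105 + 38) = -⅛ + 62*(-67) = -⅛ - 4154 = -33233/8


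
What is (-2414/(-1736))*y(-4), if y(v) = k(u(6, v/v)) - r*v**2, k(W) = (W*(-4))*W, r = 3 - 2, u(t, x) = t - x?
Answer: -35003/217 ≈ -161.30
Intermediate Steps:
r = 1
k(W) = -4*W**2 (k(W) = (-4*W)*W = -4*W**2)
y(v) = -100 - v**2 (y(v) = -4*(6 - v/v)**2 - v**2 = -4*(6 - 1*1)**2 - v**2 = -4*(6 - 1)**2 - v**2 = -4*5**2 - v**2 = -4*25 - v**2 = -100 - v**2)
(-2414/(-1736))*y(-4) = (-2414/(-1736))*(-100 - 1*(-4)**2) = (-2414*(-1/1736))*(-100 - 1*16) = 1207*(-100 - 16)/868 = (1207/868)*(-116) = -35003/217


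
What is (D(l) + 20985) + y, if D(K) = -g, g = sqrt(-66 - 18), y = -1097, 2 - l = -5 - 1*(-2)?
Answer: 19888 - 2*I*sqrt(21) ≈ 19888.0 - 9.1651*I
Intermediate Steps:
l = 5 (l = 2 - (-5 - 1*(-2)) = 2 - (-5 + 2) = 2 - 1*(-3) = 2 + 3 = 5)
g = 2*I*sqrt(21) (g = sqrt(-84) = 2*I*sqrt(21) ≈ 9.1651*I)
D(K) = -2*I*sqrt(21)
(D(l) + 20985) + y = (-2*I*sqrt(21) + 20985) - 1097 = (20985 - 2*I*sqrt(21)) - 1097 = 19888 - 2*I*sqrt(21)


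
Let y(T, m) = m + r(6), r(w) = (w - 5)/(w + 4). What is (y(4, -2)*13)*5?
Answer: -247/2 ≈ -123.50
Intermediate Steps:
r(w) = (-5 + w)/(4 + w)
y(T, m) = ⅒ + m (y(T, m) = m + (-5 + 6)/(4 + 6) = m + 1/10 = m + (⅒)*1 = m + ⅒ = ⅒ + m)
(y(4, -2)*13)*5 = ((⅒ - 2)*13)*5 = -19/10*13*5 = -247/10*5 = -247/2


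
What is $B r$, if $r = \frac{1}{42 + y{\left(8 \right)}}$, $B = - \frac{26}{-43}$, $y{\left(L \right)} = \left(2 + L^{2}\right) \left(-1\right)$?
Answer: $- \frac{13}{516} \approx -0.025194$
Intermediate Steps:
$y{\left(L \right)} = -2 - L^{2}$
$B = \frac{26}{43}$ ($B = \left(-26\right) \left(- \frac{1}{43}\right) = \frac{26}{43} \approx 0.60465$)
$r = - \frac{1}{24}$ ($r = \frac{1}{42 - 66} = \frac{1}{-24} = - \frac{1}{24} \approx -0.041667$)
$B r = \frac{26}{43} \left(- \frac{1}{24}\right) = - \frac{13}{516}$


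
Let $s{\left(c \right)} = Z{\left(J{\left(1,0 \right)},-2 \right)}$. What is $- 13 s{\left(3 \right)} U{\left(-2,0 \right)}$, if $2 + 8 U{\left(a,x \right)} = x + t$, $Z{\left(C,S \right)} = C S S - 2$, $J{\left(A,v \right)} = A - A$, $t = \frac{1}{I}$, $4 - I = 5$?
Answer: $- \frac{39}{4} \approx -9.75$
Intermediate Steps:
$I = -1$ ($I = 4 - 5 = -1$)
$t = -1$ ($t = \frac{1}{-1} = -1$)
$J{\left(A,v \right)} = 0$
$Z{\left(C,S \right)} = -2 + C S^{2}$ ($Z{\left(C,S \right)} = C S^{2} - 2 = -2 + C S^{2}$)
$s{\left(c \right)} = -2$ ($s{\left(c \right)} = -2 + 0 \left(-2\right)^{2} = -2 + 0 \cdot 4 = -2 + 0 = -2$)
$U{\left(a,x \right)} = - \frac{3}{8} + \frac{x}{8}$ ($U{\left(a,x \right)} = - \frac{1}{4} + \frac{x - 1}{8} = - \frac{1}{4} + \frac{-1 + x}{8} = - \frac{1}{4} + \left(- \frac{1}{8} + \frac{x}{8}\right) = - \frac{3}{8} + \frac{x}{8}$)
$- 13 s{\left(3 \right)} U{\left(-2,0 \right)} = \left(-13\right) \left(-2\right) \left(- \frac{3}{8} + \frac{1}{8} \cdot 0\right) = 26 \left(- \frac{3}{8} + 0\right) = 26 \left(- \frac{3}{8}\right) = - \frac{39}{4}$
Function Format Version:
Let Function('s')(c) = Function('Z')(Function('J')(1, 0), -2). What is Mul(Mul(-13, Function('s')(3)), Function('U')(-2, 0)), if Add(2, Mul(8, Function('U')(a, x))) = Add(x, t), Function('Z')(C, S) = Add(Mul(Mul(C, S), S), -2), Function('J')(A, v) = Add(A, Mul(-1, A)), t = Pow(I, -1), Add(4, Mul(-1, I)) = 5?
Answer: Rational(-39, 4) ≈ -9.7500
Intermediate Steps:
I = -1 (I = Add(4, Mul(-1, 5)) = Add(4, -5) = -1)
t = -1 (t = Pow(-1, -1) = -1)
Function('J')(A, v) = 0
Function('Z')(C, S) = Add(-2, Mul(C, Pow(S, 2))) (Function('Z')(C, S) = Add(Mul(C, Pow(S, 2)), -2) = Add(-2, Mul(C, Pow(S, 2))))
Function('s')(c) = -2 (Function('s')(c) = Add(-2, Mul(0, Pow(-2, 2))) = Add(-2, Mul(0, 4)) = Add(-2, 0) = -2)
Function('U')(a, x) = Add(Rational(-3, 8), Mul(Rational(1, 8), x)) (Function('U')(a, x) = Add(Rational(-1, 4), Mul(Rational(1, 8), Add(x, -1))) = Add(Rational(-1, 4), Mul(Rational(1, 8), Add(-1, x))) = Add(Rational(-1, 4), Add(Rational(-1, 8), Mul(Rational(1, 8), x))) = Add(Rational(-3, 8), Mul(Rational(1, 8), x)))
Mul(Mul(-13, Function('s')(3)), Function('U')(-2, 0)) = Mul(Mul(-13, -2), Add(Rational(-3, 8), Mul(Rational(1, 8), 0))) = Mul(26, Add(Rational(-3, 8), 0)) = Mul(26, Rational(-3, 8)) = Rational(-39, 4)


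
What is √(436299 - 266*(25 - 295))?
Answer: √508119 ≈ 712.82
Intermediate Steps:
√(436299 - 266*(25 - 295)) = √(436299 - 266*(-270)) = √(436299 + 71820) = √508119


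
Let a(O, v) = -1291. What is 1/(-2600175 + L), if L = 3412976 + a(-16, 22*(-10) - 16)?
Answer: 1/811510 ≈ 1.2323e-6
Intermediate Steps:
L = 3411685 (L = 3412976 - 1291 = 3411685)
1/(-2600175 + L) = 1/(-2600175 + 3411685) = 1/811510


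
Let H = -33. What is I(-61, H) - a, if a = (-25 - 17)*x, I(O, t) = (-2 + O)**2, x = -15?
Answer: 3339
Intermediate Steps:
a = 630 (a = (-25 - 17)*(-15) = -42*(-15) = 630)
I(-61, H) - a = (-2 - 61)**2 - 1*630 = (-63)**2 - 630 = 3969 - 630 = 3339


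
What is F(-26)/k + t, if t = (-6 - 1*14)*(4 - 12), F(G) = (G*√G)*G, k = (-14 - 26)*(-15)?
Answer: 160 + 169*I*√26/150 ≈ 160.0 + 5.7449*I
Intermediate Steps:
k = 600 (k = -40*(-15) = 600)
F(G) = G^(5/2) (F(G) = G^(3/2)*G = G^(5/2))
t = 160 (t = (-6 - 14)*(-8) = -20*(-8) = 160)
F(-26)/k + t = (-26)^(5/2)/600 + 160 = (676*I*√26)*(1/600) + 160 = 169*I*√26/150 + 160 = 160 + 169*I*√26/150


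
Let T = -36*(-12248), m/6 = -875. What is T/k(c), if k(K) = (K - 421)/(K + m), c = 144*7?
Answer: -1870416576/587 ≈ -3.1864e+6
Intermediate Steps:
m = -5250 (m = 6*(-875) = -5250)
T = 440928
c = 1008
k(K) = (-421 + K)/(-5250 + K) (k(K) = (K - 421)/(K - 5250) = (-421 + K)/(-5250 + K))
T/k(c) = 440928/(((-421 + 1008)/(-5250 + 1008))) = 440928/((587/(-4242))) = 440928/((-1/4242*587)) = 440928/(-587/4242) = 440928*(-4242/587) = -1870416576/587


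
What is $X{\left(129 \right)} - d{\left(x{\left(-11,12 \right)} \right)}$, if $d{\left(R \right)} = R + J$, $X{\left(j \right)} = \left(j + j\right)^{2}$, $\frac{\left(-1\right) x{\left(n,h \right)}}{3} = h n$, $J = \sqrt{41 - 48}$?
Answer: $66168 - i \sqrt{7} \approx 66168.0 - 2.6458 i$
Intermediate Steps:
$J = i \sqrt{7}$ ($J = \sqrt{-7} = i \sqrt{7} \approx 2.6458 i$)
$x{\left(n,h \right)} = - 3 h n$
$X{\left(j \right)} = 4 j^{2}$ ($X{\left(j \right)} = \left(2 j\right)^{2} = 4 j^{2}$)
$d{\left(R \right)} = R + i \sqrt{7}$
$X{\left(129 \right)} - d{\left(x{\left(-11,12 \right)} \right)} = 4 \cdot 129^{2} - \left(\left(-3\right) 12 \left(-11\right) + i \sqrt{7}\right) = 4 \cdot 16641 - \left(396 + i \sqrt{7}\right) = 66564 - \left(396 + i \sqrt{7}\right) = 66168 - i \sqrt{7}$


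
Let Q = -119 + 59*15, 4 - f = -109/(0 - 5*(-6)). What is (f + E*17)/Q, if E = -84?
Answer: -42611/22980 ≈ -1.8543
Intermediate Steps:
f = 229/30 (f = 4 - (-109)/(0 - 5*(-6)) = 4 - (-109)/(0 + 30) = 4 - (-109)/30 = 4 - 1*(-109/30) = 4 + 109/30 = 229/30 ≈ 7.6333)
Q = 766 (Q = -119 + 885 = 766)
(f + E*17)/Q = (229/30 - 84*17)/766 = (229/30 - 1428)*(1/766) = -42611/30*1/766 = -42611/22980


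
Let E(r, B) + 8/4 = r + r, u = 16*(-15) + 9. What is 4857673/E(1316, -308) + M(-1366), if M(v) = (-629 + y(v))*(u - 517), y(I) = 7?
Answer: 1228480953/2630 ≈ 4.6710e+5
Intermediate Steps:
u = -231 (u = -240 + 9 = -231)
E(r, B) = -2 + 2*r (E(r, B) = -2 + (r + r) = -2 + 2*r)
M(v) = 465256 (M(v) = (-629 + 7)*(-231 - 517) = -622*(-748) = 465256)
4857673/E(1316, -308) + M(-1366) = 4857673/(-2 + 2*1316) + 465256 = 4857673/(-2 + 2632) + 465256 = 4857673/2630 + 465256 = 1228480953/2630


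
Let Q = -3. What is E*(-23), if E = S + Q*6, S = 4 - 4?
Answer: 414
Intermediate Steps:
S = 0
E = -18 (E = 0 - 3*6 = 0 - 18 = -18)
E*(-23) = -18*(-23) = 414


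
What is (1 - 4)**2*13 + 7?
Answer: 124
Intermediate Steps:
(1 - 4)**2*13 + 7 = (-3)**2*13 + 7 = 9*13 + 7 = 117 + 7 = 124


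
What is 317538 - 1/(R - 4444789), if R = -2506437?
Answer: 2207278401589/6951226 ≈ 3.1754e+5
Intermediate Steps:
317538 - 1/(R - 4444789) = 317538 - 1/(-2506437 - 4444789) = 317538 - 1/(-6951226) = 317538 - 1*(-1/6951226) = 317538 + 1/6951226 = 2207278401589/6951226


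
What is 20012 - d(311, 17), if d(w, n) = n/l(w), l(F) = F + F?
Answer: 12447447/622 ≈ 20012.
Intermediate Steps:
l(F) = 2*F
d(w, n) = n/(2*w) (d(w, n) = n/((2*w)) = n*(1/(2*w)) = n/(2*w))
20012 - d(311, 17) = 20012 - 17/(2*311) = 20012 - 1*17/622 = 20012 - 17/622 = 12447447/622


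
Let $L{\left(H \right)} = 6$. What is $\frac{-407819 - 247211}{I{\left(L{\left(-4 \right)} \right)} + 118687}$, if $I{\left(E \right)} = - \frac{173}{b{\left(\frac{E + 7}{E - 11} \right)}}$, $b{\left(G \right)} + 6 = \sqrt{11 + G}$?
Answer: $- \frac{10732008899880}{1945183468427} + \frac{113320190 \sqrt{210}}{1945183468427} \approx -5.5164$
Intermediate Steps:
$b{\left(G \right)} = -6 + \sqrt{11 + G}$
$I{\left(E \right)} = - \frac{173}{-6 + \sqrt{11 + \frac{7 + E}{-11 + E}}}$ ($I{\left(E \right)} = - \frac{173}{-6 + \sqrt{11 + \frac{E + 7}{E - 11}}} = - \frac{173}{-6 + \sqrt{11 + \frac{7 + E}{-11 + E}}}$)
$\frac{-407819 - 247211}{I{\left(L{\left(-4 \right)} \right)} + 118687} = \frac{-407819 - 247211}{- \frac{173}{-6 + \sqrt{6} \sqrt{\frac{-19 + 2 \cdot 6}{-11 + 6}}} + 118687} = - \frac{655030}{- \frac{173}{-6 + \sqrt{6} \sqrt{\frac{-19 + 12}{-5}}} + 118687} = - \frac{655030}{- \frac{173}{-6 + \sqrt{6} \sqrt{\left(- \frac{1}{5}\right) \left(-7\right)}} + 118687} = - \frac{655030}{- \frac{173}{-6 + \sqrt{6} \sqrt{\frac{7}{5}}} + 118687} = - \frac{655030}{- \frac{173}{-6 + \sqrt{6} \frac{\sqrt{35}}{5}} + 118687} = - \frac{655030}{- \frac{173}{-6 + \frac{\sqrt{210}}{5}} + 118687} = - \frac{655030}{118687 - \frac{173}{-6 + \frac{\sqrt{210}}{5}}}$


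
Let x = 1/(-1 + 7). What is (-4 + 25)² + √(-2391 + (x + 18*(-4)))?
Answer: 441 + I*√88662/6 ≈ 441.0 + 49.627*I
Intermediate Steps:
x = ⅙ (x = 1/6 = ⅙ ≈ 0.16667)
(-4 + 25)² + √(-2391 + (x + 18*(-4))) = (-4 + 25)² + √(-2391 + (⅙ + 18*(-4))) = 21² + √(-2391 + (⅙ - 72)) = 441 + √(-2391 - 431/6) = 441 + √(-14777/6) = 441 + I*√88662/6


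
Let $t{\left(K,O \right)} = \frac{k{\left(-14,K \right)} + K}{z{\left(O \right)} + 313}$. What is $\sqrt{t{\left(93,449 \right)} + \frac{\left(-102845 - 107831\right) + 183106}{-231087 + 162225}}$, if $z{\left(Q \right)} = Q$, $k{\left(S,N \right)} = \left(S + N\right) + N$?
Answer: $\frac{\sqrt{57219843559830}}{8745474} \approx 0.86495$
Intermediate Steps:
$k{\left(S,N \right)} = S + 2 N$ ($k{\left(S,N \right)} = \left(N + S\right) + N = S + 2 N$)
$t{\left(K,O \right)} = \frac{-14 + 3 K}{313 + O}$ ($t{\left(K,O \right)} = \frac{\left(-14 + 2 K\right) + K}{O + 313} = \frac{-14 + 3 K}{313 + O}$)
$\sqrt{t{\left(93,449 \right)} + \frac{\left(-102845 - 107831\right) + 183106}{-231087 + 162225}} = \sqrt{\frac{-14 + 3 \cdot 93}{313 + 449} + \frac{\left(-102845 - 107831\right) + 183106}{-231087 + 162225}} = \sqrt{\frac{-14 + 279}{762} + \frac{-210676 + 183106}{-68862}} = \sqrt{\frac{1}{762} \cdot 265 - - \frac{4595}{11477}} = \sqrt{\frac{265}{762} + \frac{4595}{11477}} = \sqrt{\frac{6542795}{8745474}} = \frac{\sqrt{57219843559830}}{8745474}$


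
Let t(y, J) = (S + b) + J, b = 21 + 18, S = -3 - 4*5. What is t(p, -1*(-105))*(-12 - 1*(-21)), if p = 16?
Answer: 1089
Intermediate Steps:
S = -23 (S = -3 - 20 = -23)
b = 39
t(y, J) = 16 + J (t(y, J) = (-23 + 39) + J = 16 + J)
t(p, -1*(-105))*(-12 - 1*(-21)) = (16 - 1*(-105))*(-12 - 1*(-21)) = (16 + 105)*(-12 + 21) = 121*9 = 1089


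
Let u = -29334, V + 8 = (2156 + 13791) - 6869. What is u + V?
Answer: -20264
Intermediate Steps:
V = 9070 (V = -8 + ((2156 + 13791) - 6869) = -8 + (15947 - 6869) = -8 + 9078 = 9070)
u + V = -29334 + 9070 = -20264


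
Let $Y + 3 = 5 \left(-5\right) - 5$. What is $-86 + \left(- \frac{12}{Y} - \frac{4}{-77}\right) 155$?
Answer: $- \frac{1662}{77} \approx -21.584$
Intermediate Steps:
$Y = -33$ ($Y = -3 + \left(5 \left(-5\right) - 5\right) = -3 - 30 = -33$)
$-86 + \left(- \frac{12}{Y} - \frac{4}{-77}\right) 155 = -86 + \left(- \frac{12}{-33} - \frac{4}{-77}\right) 155 = -86 + \left(\left(-12\right) \left(- \frac{1}{33}\right) - - \frac{4}{77}\right) 155 = -86 + \left(\frac{4}{11} + \frac{4}{77}\right) 155 = -86 + \frac{32}{77} \cdot 155 = -86 + \frac{4960}{77} = - \frac{1662}{77}$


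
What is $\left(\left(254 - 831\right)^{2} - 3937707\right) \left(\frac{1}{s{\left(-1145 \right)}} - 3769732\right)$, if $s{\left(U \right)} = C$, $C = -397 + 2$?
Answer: $\frac{5367673560505698}{395} \approx 1.3589 \cdot 10^{13}$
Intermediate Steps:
$C = -395$
$s{\left(U \right)} = -395$
$\left(\left(254 - 831\right)^{2} - 3937707\right) \left(\frac{1}{s{\left(-1145 \right)}} - 3769732\right) = \left(\left(254 - 831\right)^{2} - 3937707\right) \left(\frac{1}{-395} - 3769732\right) = \left(\left(-577\right)^{2} - 3937707\right) \left(- \frac{1}{395} - 3769732\right) = \left(332929 - 3937707\right) \left(- \frac{1489044141}{395}\right) = \left(-3604778\right) \left(- \frac{1489044141}{395}\right) = \frac{5367673560505698}{395}$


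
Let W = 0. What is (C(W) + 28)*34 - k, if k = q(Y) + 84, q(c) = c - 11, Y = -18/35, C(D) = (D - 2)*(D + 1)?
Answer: 28403/35 ≈ 811.51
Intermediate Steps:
C(D) = (1 + D)*(-2 + D) (C(D) = (-2 + D)*(1 + D) = (1 + D)*(-2 + D))
Y = -18/35 (Y = -18*1/35 = -18/35 ≈ -0.51429)
q(c) = -11 + c
k = 2537/35 (k = (-11 - 18/35) + 84 = -403/35 + 84 = 2537/35 ≈ 72.486)
(C(W) + 28)*34 - k = ((-2 + 0**2 - 1*0) + 28)*34 - 1*2537/35 = ((-2 + 0 + 0) + 28)*34 - 2537/35 = (-2 + 28)*34 - 2537/35 = 26*34 - 2537/35 = 884 - 2537/35 = 28403/35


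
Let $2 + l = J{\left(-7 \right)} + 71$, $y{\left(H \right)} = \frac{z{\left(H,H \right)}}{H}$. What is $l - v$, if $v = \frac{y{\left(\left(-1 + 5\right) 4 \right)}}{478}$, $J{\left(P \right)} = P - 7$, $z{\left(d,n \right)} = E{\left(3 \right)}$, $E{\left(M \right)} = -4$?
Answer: $\frac{105161}{1912} \approx 55.001$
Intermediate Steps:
$z{\left(d,n \right)} = -4$
$J{\left(P \right)} = -7 + P$
$y{\left(H \right)} = - \frac{4}{H}$
$l = 55$ ($l = -2 + \left(\left(-7 - 7\right) + 71\right) = -2 + \left(-14 + 71\right) = -2 + 57 = 55$)
$v = - \frac{1}{1912}$ ($v = \frac{\left(-4\right) \frac{1}{\left(-1 + 5\right) 4}}{478} = - \frac{4}{4 \cdot 4} \cdot \frac{1}{478} = - \frac{4}{16} \cdot \frac{1}{478} = \left(-4\right) \frac{1}{16} \cdot \frac{1}{478} = \left(- \frac{1}{4}\right) \frac{1}{478} = - \frac{1}{1912} \approx -0.00052301$)
$l - v = 55 - - \frac{1}{1912} = 55 + \frac{1}{1912} = \frac{105161}{1912}$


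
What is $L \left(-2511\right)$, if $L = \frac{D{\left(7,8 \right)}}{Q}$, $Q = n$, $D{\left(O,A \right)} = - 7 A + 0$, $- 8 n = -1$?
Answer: $1124928$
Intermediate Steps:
$n = \frac{1}{8}$ ($n = \left(- \frac{1}{8}\right) \left(-1\right) = \frac{1}{8} \approx 0.125$)
$D{\left(O,A \right)} = - 7 A$
$Q = \frac{1}{8} \approx 0.125$
$L = -448$ ($L = \left(-7\right) 8 \frac{1}{\frac{1}{8}} = \left(-56\right) 8 = -448$)
$L \left(-2511\right) = \left(-448\right) \left(-2511\right) = 1124928$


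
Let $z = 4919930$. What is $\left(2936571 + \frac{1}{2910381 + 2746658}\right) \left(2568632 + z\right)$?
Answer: $\frac{124402213600176137740}{5657039} \approx 2.1991 \cdot 10^{13}$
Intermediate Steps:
$\left(2936571 + \frac{1}{2910381 + 2746658}\right) \left(2568632 + z\right) = \left(2936571 + \frac{1}{2910381 + 2746658}\right) \left(2568632 + 4919930\right) = \left(2936571 + \frac{1}{5657039}\right) 7488562 = \frac{16612296673270}{5657039} \cdot 7488562 = \frac{124402213600176137740}{5657039}$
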